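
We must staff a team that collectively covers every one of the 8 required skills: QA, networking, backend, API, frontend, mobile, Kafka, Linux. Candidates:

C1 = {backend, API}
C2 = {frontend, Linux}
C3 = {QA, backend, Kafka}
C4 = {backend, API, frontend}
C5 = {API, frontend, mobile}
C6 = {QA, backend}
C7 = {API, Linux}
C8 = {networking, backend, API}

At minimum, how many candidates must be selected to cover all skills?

C2, C3, C5, C8 together cover {QA, networking, backend, API, frontend, mobile, Kafka, Linux} — every skill.
No 3 of the 8 candidates cover everything (all 56 triples fall short), so 4 is minimum.

4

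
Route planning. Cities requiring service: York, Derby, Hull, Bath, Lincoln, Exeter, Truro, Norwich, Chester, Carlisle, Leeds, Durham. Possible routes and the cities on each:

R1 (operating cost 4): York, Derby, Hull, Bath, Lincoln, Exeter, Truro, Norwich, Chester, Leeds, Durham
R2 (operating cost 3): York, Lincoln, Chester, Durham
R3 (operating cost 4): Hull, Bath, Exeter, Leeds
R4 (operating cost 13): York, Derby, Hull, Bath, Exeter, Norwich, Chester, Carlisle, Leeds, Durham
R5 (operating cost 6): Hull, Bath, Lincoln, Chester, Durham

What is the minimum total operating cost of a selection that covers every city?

R1, R4 cover every city at operating cost 4 + 13 = 17.
Any cover uses at least 2 routes; among all covering selections none totals below 17.

17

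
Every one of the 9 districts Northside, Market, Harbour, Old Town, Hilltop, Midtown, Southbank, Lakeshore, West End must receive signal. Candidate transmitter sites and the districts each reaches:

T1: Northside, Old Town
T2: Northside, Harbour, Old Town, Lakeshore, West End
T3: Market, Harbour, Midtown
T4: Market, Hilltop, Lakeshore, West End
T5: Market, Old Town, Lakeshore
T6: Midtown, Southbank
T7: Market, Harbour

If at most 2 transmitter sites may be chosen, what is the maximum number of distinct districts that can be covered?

Choosing T2, T3 covers {Northside, Market, Harbour, Old Town, Midtown, Lakeshore, West End} — 7 districts.
No choice of 2 transmitter sites does better; here Hilltop, Southbank are left uncovered.

7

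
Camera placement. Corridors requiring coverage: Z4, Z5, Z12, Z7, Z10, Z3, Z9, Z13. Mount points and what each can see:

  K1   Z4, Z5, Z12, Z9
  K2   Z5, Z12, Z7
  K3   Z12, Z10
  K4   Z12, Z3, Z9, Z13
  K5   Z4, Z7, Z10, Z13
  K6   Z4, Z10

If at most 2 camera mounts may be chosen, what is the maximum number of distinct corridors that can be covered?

Choosing K1, K5 covers {Z4, Z5, Z12, Z7, Z10, Z9, Z13} — 7 corridors.
No choice of 2 camera mounts does better; here Z3 is left uncovered.

7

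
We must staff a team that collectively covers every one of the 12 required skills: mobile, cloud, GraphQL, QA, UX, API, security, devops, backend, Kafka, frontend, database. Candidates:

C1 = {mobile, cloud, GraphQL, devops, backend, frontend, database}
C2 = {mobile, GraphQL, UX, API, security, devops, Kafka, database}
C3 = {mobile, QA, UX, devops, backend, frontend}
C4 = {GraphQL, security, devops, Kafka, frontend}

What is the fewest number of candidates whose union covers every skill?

3

C1, C2, C3 together cover {mobile, cloud, GraphQL, QA, UX, API, security, devops, backend, Kafka, frontend, database} — every skill.
No 2 of the 4 candidates cover everything (all 6 pairs fall short), so 3 is minimum.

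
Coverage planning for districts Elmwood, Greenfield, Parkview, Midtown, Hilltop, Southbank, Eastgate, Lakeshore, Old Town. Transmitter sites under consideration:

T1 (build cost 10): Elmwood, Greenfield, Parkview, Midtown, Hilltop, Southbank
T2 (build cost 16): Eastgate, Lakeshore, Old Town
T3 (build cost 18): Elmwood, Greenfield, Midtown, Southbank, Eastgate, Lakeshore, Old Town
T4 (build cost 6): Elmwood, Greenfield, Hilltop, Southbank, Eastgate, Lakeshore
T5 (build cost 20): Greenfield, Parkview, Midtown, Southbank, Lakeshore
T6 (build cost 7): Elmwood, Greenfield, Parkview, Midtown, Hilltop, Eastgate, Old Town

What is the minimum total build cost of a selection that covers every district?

T4, T6 cover every district at build cost 6 + 7 = 13.
Any cover uses at least 2 transmitter sites; among all covering selections none totals below 13.

13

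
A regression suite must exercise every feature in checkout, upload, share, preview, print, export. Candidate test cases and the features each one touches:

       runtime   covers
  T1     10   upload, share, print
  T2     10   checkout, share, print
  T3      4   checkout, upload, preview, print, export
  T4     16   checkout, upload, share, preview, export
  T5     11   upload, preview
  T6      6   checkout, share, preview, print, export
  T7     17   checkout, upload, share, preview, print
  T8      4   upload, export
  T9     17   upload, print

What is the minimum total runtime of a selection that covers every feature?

10

T3, T6 cover every feature at runtime 4 + 6 = 10.
Any cover uses at least 2 test cases; among all covering selections none totals below 10.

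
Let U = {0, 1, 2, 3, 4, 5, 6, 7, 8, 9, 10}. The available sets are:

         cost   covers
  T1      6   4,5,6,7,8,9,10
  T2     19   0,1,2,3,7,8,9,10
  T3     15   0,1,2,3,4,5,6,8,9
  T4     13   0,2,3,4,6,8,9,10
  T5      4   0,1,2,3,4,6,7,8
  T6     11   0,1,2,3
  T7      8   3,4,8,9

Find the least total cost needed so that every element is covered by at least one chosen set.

T1, T5 cover every element at cost 6 + 4 = 10.
Any cover uses at least 2 sets; among all covering selections none totals below 10.

10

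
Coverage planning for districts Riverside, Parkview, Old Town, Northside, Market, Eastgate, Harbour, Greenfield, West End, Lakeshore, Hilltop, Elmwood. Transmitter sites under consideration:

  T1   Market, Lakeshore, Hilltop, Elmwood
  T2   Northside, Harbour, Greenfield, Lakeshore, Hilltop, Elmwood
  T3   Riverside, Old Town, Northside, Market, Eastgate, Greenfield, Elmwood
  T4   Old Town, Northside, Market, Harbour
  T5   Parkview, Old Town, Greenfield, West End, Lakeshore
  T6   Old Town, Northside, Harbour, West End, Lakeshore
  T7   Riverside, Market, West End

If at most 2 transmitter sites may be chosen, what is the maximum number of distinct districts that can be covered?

Choosing T2, T3 covers {Riverside, Old Town, Northside, Market, Eastgate, Harbour, Greenfield, Lakeshore, Hilltop, Elmwood} — 10 districts.
No choice of 2 transmitter sites does better; here Parkview, West End are left uncovered.

10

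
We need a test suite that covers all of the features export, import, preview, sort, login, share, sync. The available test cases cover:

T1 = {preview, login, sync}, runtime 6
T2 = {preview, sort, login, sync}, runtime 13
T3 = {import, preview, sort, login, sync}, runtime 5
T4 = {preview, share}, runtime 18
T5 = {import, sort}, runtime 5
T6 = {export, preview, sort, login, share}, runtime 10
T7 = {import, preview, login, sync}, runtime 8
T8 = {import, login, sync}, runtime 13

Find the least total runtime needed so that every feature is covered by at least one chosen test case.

T3, T6 cover every feature at runtime 5 + 10 = 15.
Any cover uses at least 2 test cases; among all covering selections none totals below 15.

15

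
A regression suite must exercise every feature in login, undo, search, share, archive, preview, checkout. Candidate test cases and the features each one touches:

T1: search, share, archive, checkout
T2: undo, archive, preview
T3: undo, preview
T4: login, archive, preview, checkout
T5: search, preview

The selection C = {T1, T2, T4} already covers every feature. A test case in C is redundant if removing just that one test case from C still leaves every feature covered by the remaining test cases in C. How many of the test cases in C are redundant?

Drop T1: search, share uncovered — not redundant.
Drop T2: undo uncovered — not redundant.
Drop T4: login uncovered — not redundant.
None of the test cases in C is redundant.

0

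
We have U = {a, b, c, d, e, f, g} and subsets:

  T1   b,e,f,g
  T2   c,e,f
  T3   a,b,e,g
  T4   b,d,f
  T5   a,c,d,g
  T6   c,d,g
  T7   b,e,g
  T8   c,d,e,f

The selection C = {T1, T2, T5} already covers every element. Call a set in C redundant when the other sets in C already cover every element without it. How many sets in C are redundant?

Drop T1: b uncovered — not redundant.
Drop T2: the rest still cover every element — redundant.
Drop T5: a, d uncovered — not redundant.
1 redundant: T2.

1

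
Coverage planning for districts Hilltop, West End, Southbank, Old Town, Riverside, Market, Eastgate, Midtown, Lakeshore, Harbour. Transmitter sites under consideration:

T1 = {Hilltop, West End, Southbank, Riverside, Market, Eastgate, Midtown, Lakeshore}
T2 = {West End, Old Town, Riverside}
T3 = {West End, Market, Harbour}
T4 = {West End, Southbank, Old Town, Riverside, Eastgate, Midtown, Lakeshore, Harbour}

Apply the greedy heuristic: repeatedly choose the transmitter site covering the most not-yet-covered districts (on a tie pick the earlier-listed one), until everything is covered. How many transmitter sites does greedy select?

Pick 1: T1 covers 8 new districts (Hilltop, West End, Southbank, Riverside, Market, Eastgate, Midtown, Lakeshore).
Pick 2: T4 covers 2 new districts (Old Town, Harbour).
Greedy uses 2 transmitter sites.

2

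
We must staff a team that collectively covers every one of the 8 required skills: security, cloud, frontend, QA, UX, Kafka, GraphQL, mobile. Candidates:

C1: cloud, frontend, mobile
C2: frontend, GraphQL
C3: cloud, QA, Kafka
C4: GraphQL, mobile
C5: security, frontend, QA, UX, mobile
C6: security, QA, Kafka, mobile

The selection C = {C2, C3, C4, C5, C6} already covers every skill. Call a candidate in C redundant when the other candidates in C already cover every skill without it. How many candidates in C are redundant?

Drop C2: the rest still cover every skill — redundant.
Drop C3: cloud uncovered — not redundant.
Drop C4: the rest still cover every skill — redundant.
Drop C5: UX uncovered — not redundant.
Drop C6: the rest still cover every skill — redundant.
3 redundant: C2, C4, C6.

3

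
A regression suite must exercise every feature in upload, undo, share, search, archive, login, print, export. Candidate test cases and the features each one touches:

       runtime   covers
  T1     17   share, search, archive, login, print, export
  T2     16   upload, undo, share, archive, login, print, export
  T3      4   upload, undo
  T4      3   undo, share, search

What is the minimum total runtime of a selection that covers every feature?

T2, T4 cover every feature at runtime 16 + 3 = 19.
Any cover uses at least 2 test cases; among all covering selections none totals below 19.

19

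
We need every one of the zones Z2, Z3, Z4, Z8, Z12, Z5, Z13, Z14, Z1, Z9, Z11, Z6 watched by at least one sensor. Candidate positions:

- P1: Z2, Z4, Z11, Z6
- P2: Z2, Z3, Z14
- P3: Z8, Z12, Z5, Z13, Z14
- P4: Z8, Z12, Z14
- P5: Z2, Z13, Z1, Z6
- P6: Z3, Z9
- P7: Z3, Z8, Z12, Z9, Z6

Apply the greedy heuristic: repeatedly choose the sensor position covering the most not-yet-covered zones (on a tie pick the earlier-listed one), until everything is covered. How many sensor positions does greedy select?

4

Pick 1: P3 covers 5 new zones (Z8, Z12, Z5, Z13, Z14).
Pick 2: P1 covers 4 new zones (Z2, Z4, Z11, Z6).
Pick 3: P6 covers 2 new zones (Z3, Z9).
Pick 4: P5 covers 1 new zones (Z1).
Greedy uses 4 sensor positions.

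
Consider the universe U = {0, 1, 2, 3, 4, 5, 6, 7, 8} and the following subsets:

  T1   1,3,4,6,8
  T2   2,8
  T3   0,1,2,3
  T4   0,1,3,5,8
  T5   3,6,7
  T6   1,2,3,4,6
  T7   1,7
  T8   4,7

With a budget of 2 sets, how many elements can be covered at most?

8

Choosing T4, T6 covers {0, 1, 2, 3, 4, 5, 6, 8} — 8 elements.
No choice of 2 sets does better; here 7 is left uncovered.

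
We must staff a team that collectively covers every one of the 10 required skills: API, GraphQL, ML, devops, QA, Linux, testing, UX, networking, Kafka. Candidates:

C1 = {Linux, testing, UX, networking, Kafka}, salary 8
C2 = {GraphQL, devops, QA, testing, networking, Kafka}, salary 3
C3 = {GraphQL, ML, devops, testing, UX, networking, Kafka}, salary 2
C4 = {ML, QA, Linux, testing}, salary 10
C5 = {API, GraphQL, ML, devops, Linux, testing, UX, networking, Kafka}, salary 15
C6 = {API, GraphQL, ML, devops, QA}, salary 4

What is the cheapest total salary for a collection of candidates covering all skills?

12

C1, C6 cover every skill at salary 8 + 4 = 12.
Any cover uses at least 2 candidates; among all covering selections none totals below 12.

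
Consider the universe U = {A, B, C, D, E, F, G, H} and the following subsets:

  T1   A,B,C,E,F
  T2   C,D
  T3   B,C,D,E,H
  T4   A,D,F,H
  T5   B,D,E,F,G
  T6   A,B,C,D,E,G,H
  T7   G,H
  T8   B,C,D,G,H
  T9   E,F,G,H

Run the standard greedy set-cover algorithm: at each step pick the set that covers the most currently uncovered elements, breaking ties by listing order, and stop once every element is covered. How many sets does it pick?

2

Pick 1: T6 covers 7 new elements (A, B, C, D, E, G, H).
Pick 2: T1 covers 1 new elements (F).
Greedy uses 2 sets.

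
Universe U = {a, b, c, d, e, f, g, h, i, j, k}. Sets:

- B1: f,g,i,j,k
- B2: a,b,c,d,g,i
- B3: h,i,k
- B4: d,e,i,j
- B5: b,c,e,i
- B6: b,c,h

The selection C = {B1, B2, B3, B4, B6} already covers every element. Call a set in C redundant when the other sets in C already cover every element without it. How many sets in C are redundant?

Drop B1: f uncovered — not redundant.
Drop B2: a uncovered — not redundant.
Drop B3: the rest still cover every element — redundant.
Drop B4: e uncovered — not redundant.
Drop B6: the rest still cover every element — redundant.
2 redundant: B3, B6.

2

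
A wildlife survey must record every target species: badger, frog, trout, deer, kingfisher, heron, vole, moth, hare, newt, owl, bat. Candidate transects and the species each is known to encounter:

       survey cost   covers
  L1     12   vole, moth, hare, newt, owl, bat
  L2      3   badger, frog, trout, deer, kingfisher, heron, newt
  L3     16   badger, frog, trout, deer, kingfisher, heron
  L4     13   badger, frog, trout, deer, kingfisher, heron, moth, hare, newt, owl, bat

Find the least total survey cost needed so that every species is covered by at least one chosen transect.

15

L1, L2 cover every species at survey cost 12 + 3 = 15.
Any cover uses at least 2 transects; among all covering selections none totals below 15.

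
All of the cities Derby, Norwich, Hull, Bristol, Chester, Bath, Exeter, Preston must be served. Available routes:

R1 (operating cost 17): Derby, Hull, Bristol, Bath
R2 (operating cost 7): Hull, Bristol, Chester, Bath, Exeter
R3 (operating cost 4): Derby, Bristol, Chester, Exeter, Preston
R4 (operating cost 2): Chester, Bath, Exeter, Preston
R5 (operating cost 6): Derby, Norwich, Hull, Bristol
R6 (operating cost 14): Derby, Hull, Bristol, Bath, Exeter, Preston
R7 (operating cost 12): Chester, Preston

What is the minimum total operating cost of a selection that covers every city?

R4, R5 cover every city at operating cost 2 + 6 = 8.
Any cover uses at least 2 routes; among all covering selections none totals below 8.

8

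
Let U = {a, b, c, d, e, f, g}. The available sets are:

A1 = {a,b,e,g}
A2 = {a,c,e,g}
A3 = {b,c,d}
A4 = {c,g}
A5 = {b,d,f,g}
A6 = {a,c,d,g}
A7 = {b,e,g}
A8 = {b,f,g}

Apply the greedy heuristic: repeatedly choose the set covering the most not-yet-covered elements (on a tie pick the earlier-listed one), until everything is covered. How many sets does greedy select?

3

Pick 1: A1 covers 4 new elements (a, b, e, g).
Pick 2: A3 covers 2 new elements (c, d).
Pick 3: A5 covers 1 new elements (f).
Greedy uses 3 sets. (The true minimum is 2.)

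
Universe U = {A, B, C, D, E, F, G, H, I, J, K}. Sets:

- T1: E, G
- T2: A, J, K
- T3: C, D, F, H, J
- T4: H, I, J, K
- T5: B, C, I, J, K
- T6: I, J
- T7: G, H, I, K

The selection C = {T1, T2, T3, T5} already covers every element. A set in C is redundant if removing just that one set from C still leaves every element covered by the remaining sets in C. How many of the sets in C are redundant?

Drop T1: E, G uncovered — not redundant.
Drop T2: A uncovered — not redundant.
Drop T3: D, F, H uncovered — not redundant.
Drop T5: B, I uncovered — not redundant.
None of the sets in C is redundant.

0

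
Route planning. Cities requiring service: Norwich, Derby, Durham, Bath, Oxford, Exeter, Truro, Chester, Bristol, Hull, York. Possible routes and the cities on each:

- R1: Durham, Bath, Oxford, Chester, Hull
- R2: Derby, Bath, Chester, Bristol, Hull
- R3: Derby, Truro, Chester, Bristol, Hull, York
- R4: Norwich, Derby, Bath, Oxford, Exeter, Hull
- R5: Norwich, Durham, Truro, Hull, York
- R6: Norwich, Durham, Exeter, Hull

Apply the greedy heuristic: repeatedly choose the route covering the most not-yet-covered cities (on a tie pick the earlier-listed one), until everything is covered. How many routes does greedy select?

Pick 1: R3 covers 6 new cities (Derby, Truro, Chester, Bristol, Hull, York).
Pick 2: R4 covers 4 new cities (Norwich, Bath, Oxford, Exeter).
Pick 3: R1 covers 1 new cities (Durham).
Greedy uses 3 routes.

3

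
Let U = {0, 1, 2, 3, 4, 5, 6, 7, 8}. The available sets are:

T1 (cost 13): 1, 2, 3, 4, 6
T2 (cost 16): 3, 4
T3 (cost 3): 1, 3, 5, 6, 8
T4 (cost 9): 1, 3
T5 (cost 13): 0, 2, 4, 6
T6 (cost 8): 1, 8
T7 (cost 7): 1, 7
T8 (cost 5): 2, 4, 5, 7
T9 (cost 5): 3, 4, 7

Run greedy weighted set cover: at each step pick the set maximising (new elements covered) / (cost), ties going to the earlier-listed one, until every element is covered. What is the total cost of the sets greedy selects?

21

Pick 1: T3 adds 5 new (1, 3, 5, 6, 8) at cost 3 (ratio 5/3).
Pick 2: T8 adds 3 new (2, 4, 7) at cost 5 (ratio 3/5).
Pick 3: T5 adds 1 new (0) at cost 13 (ratio 1/13).
Greedy total cost: 3 + 5 + 13 = 21.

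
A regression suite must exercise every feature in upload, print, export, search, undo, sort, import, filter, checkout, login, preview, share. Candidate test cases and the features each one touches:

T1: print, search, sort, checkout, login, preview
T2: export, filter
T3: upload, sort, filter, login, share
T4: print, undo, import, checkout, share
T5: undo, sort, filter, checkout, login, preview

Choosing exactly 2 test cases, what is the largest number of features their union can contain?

9

Choosing T1, T3 covers {upload, print, search, sort, filter, checkout, login, preview, share} — 9 features.
No choice of 2 test cases does better; here export, undo, import are left uncovered.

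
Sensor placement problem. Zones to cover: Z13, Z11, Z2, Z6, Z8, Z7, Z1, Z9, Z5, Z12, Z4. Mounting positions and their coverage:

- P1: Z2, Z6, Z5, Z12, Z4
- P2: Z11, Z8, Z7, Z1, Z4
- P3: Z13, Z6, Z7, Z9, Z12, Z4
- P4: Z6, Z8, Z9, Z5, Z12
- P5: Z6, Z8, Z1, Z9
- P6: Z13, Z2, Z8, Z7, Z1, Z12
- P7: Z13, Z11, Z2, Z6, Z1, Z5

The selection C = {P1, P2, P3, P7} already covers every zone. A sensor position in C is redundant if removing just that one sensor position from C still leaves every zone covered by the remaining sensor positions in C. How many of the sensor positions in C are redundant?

Drop P1: the rest still cover every zone — redundant.
Drop P2: Z8 uncovered — not redundant.
Drop P3: Z9 uncovered — not redundant.
Drop P7: the rest still cover every zone — redundant.
2 redundant: P1, P7.

2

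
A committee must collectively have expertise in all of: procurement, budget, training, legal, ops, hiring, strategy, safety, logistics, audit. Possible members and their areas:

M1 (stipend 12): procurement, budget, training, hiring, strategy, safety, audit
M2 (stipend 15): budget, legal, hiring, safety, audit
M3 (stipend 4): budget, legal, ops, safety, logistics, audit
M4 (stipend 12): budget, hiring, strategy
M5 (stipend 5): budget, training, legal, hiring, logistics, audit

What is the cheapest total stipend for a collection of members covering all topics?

M1, M3 cover every topic at stipend 12 + 4 = 16.
Any cover uses at least 2 members; among all covering selections none totals below 16.
Greedy by coverage-per-stipend would pick M3, M5, M1 for 21 — worse than the optimum 16.

16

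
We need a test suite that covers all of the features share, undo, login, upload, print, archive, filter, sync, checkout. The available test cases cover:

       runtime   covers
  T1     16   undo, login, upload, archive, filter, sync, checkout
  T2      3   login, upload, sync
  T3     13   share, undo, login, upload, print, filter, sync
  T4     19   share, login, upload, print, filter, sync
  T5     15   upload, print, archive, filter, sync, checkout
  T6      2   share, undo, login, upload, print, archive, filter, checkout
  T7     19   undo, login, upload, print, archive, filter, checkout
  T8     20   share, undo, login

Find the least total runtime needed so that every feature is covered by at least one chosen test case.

T2, T6 cover every feature at runtime 3 + 2 = 5.
Any cover uses at least 2 test cases; among all covering selections none totals below 5.

5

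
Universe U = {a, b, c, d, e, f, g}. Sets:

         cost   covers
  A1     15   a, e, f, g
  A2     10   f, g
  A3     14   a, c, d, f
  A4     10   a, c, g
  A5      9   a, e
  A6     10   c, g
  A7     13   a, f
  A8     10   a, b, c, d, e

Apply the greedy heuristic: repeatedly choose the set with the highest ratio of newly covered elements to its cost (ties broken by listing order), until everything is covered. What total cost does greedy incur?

Pick 1: A8 adds 5 new (a, b, c, d, e) at cost 10 (ratio 5/10).
Pick 2: A2 adds 2 new (f, g) at cost 10 (ratio 2/10).
Greedy total cost: 10 + 10 = 20.

20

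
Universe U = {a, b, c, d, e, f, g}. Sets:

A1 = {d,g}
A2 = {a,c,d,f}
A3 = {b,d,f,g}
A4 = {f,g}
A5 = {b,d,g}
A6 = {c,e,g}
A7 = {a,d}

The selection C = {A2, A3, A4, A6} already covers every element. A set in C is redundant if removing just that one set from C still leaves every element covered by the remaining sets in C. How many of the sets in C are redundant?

1

Drop A2: a uncovered — not redundant.
Drop A3: b uncovered — not redundant.
Drop A4: the rest still cover every element — redundant.
Drop A6: e uncovered — not redundant.
1 redundant: A4.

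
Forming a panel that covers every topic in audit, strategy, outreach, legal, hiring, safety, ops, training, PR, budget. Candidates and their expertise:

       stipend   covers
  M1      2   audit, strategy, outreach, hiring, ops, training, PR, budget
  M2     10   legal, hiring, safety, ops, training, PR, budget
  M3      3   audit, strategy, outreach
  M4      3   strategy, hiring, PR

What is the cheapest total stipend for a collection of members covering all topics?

12

M1, M2 cover every topic at stipend 2 + 10 = 12.
Any cover uses at least 2 members; among all covering selections none totals below 12.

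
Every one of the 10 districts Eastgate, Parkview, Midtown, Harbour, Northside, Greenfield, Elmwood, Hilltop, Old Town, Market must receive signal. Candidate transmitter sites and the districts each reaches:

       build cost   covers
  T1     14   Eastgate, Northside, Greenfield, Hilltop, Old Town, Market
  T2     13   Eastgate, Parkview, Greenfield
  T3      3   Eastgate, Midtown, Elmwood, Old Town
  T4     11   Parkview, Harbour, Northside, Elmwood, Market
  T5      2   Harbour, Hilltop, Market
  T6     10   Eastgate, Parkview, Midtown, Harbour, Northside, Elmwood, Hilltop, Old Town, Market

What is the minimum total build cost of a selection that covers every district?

23

T2, T6 cover every district at build cost 13 + 10 = 23.
Any cover uses at least 2 transmitter sites; among all covering selections none totals below 23.
Greedy by coverage-per-build cost would pick T5, T3, T6, T2 for 28 — worse than the optimum 23.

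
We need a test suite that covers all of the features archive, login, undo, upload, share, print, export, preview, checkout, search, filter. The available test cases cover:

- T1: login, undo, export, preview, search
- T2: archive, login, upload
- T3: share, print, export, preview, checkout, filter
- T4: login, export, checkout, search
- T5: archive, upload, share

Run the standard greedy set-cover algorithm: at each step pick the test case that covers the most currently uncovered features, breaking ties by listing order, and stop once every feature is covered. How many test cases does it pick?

3

Pick 1: T3 covers 6 new features (share, print, export, preview, checkout, filter).
Pick 2: T1 covers 3 new features (login, undo, search).
Pick 3: T2 covers 2 new features (archive, upload).
Greedy uses 3 test cases.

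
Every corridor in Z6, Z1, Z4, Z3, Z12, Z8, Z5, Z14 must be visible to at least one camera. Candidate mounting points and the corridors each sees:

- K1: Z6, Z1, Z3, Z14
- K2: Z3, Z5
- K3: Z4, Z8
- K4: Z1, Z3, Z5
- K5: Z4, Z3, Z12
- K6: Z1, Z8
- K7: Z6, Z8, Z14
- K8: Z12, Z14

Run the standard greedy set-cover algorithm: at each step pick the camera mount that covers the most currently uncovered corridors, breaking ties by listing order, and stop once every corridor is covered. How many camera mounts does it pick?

4

Pick 1: K1 covers 4 new corridors (Z6, Z1, Z3, Z14).
Pick 2: K3 covers 2 new corridors (Z4, Z8).
Pick 3: K2 covers 1 new corridors (Z5).
Pick 4: K5 covers 1 new corridors (Z12).
Greedy uses 4 camera mounts. (The true minimum is 3.)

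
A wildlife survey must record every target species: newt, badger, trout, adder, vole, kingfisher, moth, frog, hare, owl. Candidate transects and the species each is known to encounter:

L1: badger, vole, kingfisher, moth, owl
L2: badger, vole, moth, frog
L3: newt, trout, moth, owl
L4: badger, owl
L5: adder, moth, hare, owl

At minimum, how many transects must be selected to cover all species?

L1, L2, L3, L5 together cover {newt, badger, trout, adder, vole, kingfisher, moth, frog, hare, owl} — every species.
No 3 of the 5 transects cover everything (all 10 triples fall short), so 4 is minimum.

4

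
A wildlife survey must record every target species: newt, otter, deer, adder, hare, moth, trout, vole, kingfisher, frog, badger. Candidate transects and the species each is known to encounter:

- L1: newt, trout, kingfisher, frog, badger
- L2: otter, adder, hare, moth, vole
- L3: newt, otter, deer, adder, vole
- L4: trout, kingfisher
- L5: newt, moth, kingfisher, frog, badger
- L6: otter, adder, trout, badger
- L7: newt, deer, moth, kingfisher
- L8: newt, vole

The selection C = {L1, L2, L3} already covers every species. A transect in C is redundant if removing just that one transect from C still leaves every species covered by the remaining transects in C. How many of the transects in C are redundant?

Drop L1: trout, kingfisher, frog, badger uncovered — not redundant.
Drop L2: hare, moth uncovered — not redundant.
Drop L3: deer uncovered — not redundant.
None of the transects in C is redundant.

0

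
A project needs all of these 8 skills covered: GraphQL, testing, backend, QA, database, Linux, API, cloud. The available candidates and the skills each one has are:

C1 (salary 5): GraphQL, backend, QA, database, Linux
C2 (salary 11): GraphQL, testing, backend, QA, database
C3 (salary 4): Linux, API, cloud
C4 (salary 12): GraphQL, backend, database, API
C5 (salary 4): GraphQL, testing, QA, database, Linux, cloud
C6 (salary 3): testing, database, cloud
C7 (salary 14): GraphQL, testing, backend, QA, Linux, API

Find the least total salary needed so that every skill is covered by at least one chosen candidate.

12

C1, C3, C6 cover every skill at salary 5 + 4 + 3 = 12.
Any cover uses at least 2 candidates; among all covering selections none totals below 12.
Greedy by coverage-per-salary would pick C5, C3, C1 for 13 — worse than the optimum 12.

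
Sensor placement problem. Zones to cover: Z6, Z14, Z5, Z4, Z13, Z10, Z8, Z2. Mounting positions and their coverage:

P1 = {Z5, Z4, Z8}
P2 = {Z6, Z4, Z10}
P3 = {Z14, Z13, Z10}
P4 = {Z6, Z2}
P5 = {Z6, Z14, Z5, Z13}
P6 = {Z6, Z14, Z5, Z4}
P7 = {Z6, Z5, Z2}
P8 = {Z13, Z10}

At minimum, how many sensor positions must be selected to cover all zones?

P1, P3, P4 together cover {Z6, Z14, Z5, Z4, Z13, Z10, Z8, Z2} — every zone.
No 2 of the 8 sensor positions cover everything (all 28 pairs fall short), so 3 is minimum.
Greedy (largest uncovered first) would take P5, P1, P2, P4 — 4 sensor positions — but 3 suffice.

3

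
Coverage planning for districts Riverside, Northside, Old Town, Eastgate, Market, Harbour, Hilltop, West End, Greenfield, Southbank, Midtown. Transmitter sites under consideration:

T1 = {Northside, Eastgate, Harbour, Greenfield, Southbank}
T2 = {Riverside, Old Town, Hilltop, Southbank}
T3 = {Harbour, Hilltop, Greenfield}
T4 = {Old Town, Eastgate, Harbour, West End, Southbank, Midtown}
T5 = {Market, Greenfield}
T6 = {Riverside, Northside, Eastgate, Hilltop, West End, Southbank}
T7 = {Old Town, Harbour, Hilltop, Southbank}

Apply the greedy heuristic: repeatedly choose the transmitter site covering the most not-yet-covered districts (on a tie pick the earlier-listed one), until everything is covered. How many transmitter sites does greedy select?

3

Pick 1: T4 covers 6 new districts (Old Town, Eastgate, Harbour, West End, Southbank, Midtown).
Pick 2: T6 covers 3 new districts (Riverside, Northside, Hilltop).
Pick 3: T5 covers 2 new districts (Market, Greenfield).
Greedy uses 3 transmitter sites.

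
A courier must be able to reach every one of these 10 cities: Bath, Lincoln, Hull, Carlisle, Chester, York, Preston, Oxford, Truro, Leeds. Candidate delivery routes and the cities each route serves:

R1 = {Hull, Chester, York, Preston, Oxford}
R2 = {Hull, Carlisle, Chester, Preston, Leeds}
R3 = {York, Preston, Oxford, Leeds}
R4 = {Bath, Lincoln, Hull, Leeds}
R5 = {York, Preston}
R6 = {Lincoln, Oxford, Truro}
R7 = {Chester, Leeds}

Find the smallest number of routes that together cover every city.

4

R1, R2, R4, R6 together cover {Bath, Lincoln, Hull, Carlisle, Chester, York, Preston, Oxford, Truro, Leeds} — every city.
No 3 of the 7 routes cover everything (all 35 triples fall short), so 4 is minimum.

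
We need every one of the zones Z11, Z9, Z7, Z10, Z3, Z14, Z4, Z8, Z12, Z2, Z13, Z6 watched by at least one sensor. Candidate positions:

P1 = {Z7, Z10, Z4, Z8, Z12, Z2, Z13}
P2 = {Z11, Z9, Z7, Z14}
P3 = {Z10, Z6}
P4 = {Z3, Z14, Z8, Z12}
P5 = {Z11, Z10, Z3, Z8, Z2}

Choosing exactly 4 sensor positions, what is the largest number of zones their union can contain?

12

Choosing P1, P2, P3, P4 covers {Z11, Z9, Z7, Z10, Z3, Z14, Z4, Z8, Z12, Z2, Z13, Z6} — 12 zones.
That is all 12 zones.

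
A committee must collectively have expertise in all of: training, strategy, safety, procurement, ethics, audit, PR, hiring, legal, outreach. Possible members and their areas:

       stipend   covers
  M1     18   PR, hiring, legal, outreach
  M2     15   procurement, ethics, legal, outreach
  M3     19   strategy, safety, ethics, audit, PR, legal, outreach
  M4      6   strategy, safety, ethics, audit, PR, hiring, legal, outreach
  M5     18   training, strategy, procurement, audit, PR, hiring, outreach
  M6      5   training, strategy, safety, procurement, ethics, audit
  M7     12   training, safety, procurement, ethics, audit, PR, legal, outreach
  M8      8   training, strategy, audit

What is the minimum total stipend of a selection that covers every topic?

11

M4, M6 cover every topic at stipend 6 + 5 = 11.
Any cover uses at least 2 members; among all covering selections none totals below 11.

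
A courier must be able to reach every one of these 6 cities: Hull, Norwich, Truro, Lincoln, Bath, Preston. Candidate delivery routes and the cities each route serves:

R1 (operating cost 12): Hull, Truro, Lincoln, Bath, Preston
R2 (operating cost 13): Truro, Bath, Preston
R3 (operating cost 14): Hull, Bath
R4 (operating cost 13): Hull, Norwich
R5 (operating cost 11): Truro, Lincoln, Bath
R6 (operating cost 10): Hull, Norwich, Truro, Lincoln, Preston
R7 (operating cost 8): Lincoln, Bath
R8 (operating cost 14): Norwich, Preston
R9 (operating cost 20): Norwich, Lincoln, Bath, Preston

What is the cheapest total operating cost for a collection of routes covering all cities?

18

R6, R7 cover every city at operating cost 10 + 8 = 18.
Any cover uses at least 2 routes; among all covering selections none totals below 18.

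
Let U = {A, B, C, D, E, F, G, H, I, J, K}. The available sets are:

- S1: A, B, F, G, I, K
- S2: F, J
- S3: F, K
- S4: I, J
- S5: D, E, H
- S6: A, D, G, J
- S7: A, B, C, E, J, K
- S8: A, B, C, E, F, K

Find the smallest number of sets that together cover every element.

3

S1, S5, S7 together cover {A, B, C, D, E, F, G, H, I, J, K} — every element.
No 2 of the 8 sets cover everything (all 28 pairs fall short), so 3 is minimum.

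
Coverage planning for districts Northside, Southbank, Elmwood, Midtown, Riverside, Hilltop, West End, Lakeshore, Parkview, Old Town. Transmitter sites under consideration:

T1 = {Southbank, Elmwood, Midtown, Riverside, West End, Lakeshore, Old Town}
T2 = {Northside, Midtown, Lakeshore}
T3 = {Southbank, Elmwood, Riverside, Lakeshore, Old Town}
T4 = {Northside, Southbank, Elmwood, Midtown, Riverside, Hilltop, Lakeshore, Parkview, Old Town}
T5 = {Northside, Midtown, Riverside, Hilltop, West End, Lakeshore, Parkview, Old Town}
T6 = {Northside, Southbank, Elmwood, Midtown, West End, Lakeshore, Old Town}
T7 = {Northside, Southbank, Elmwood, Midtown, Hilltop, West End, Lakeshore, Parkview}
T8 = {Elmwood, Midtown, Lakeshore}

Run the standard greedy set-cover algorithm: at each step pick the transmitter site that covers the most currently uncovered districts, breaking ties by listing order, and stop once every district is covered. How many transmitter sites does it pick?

Pick 1: T4 covers 9 new districts (Northside, Southbank, Elmwood, Midtown, Riverside, Hilltop, Lakeshore, Parkview, Old Town).
Pick 2: T1 covers 1 new districts (West End).
Greedy uses 2 transmitter sites.

2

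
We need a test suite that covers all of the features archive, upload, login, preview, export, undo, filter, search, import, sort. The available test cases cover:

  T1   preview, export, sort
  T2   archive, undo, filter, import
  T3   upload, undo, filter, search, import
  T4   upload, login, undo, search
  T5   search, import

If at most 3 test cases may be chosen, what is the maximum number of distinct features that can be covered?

10

Choosing T1, T2, T4 covers {archive, upload, login, preview, export, undo, filter, search, import, sort} — 10 features.
That is all 10 features.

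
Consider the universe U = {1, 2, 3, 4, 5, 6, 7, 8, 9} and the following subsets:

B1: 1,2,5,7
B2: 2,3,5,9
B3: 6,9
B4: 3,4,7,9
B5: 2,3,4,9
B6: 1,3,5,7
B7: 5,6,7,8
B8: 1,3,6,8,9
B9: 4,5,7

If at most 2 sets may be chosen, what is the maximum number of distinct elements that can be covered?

8

Choosing B1, B8 covers {1, 2, 3, 5, 6, 7, 8, 9} — 8 elements.
No choice of 2 sets does better; here 4 is left uncovered.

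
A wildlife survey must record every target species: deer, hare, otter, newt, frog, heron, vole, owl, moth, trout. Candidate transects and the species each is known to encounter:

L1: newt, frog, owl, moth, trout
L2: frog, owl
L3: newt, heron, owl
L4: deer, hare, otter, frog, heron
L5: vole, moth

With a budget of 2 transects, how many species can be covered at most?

Choosing L1, L4 covers {deer, hare, otter, newt, frog, heron, owl, moth, trout} — 9 species.
No choice of 2 transects does better; here vole is left uncovered.

9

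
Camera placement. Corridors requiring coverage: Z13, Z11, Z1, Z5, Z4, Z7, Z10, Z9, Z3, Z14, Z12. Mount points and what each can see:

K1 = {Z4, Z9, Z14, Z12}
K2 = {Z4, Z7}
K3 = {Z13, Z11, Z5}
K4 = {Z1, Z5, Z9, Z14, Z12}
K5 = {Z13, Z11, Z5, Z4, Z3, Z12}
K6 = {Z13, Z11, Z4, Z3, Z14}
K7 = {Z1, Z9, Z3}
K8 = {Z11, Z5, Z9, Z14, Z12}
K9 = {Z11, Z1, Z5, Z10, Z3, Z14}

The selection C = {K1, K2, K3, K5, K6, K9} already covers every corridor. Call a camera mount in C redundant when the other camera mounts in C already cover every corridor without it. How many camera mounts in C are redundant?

Drop K1: Z9 uncovered — not redundant.
Drop K2: Z7 uncovered — not redundant.
Drop K3: the rest still cover every corridor — redundant.
Drop K5: the rest still cover every corridor — redundant.
Drop K6: the rest still cover every corridor — redundant.
Drop K9: Z1, Z10 uncovered — not redundant.
3 redundant: K3, K5, K6.

3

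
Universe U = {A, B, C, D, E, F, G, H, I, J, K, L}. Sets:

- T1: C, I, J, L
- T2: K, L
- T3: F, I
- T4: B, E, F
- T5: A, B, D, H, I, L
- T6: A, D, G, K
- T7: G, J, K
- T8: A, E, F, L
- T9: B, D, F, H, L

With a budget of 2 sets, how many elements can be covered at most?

Choosing T5, T7 covers {A, B, D, G, H, I, J, K, L} — 9 elements.
No choice of 2 sets does better; here C, E, F are left uncovered.

9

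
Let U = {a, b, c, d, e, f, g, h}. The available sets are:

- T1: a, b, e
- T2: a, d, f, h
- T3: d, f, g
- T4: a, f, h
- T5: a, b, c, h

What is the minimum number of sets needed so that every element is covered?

T1, T3, T5 together cover {a, b, c, d, e, f, g, h} — every element.
No 2 of the 5 sets cover everything (all 10 pairs fall short), so 3 is minimum.

3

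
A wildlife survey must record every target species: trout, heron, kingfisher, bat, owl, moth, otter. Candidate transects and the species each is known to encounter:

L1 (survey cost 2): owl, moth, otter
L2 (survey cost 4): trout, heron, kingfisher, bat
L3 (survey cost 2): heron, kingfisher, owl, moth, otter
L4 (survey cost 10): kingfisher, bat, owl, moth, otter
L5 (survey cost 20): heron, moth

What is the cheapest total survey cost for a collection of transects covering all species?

6

L1, L2 cover every species at survey cost 2 + 4 = 6.
Any cover uses at least 2 transects; among all covering selections none totals below 6.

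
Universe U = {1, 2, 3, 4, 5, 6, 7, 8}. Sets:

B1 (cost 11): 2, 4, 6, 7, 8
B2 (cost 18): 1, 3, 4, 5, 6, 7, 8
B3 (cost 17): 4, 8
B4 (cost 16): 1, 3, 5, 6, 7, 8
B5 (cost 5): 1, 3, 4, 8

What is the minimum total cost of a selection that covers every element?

B1, B4 cover every element at cost 11 + 16 = 27.
Any cover uses at least 2 sets; among all covering selections none totals below 27.

27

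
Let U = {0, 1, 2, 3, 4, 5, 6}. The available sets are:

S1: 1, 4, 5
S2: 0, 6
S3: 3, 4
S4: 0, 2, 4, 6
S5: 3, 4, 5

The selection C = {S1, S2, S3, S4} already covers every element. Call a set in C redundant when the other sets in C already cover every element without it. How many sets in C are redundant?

1

Drop S1: 1, 5 uncovered — not redundant.
Drop S2: the rest still cover every element — redundant.
Drop S3: 3 uncovered — not redundant.
Drop S4: 2 uncovered — not redundant.
1 redundant: S2.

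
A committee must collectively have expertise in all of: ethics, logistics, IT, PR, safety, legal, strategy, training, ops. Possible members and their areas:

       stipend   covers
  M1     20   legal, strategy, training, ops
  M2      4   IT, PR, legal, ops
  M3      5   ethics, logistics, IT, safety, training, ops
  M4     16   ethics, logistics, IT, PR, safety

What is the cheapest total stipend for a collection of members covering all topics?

M1, M2, M3 cover every topic at stipend 20 + 4 + 5 = 29.
Any cover uses at least 2 members; among all covering selections none totals below 29.

29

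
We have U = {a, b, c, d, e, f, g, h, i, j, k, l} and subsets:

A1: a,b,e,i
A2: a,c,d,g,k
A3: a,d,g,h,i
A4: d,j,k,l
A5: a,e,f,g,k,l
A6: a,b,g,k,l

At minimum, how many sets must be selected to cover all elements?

A1, A2, A3, A4, A5 together cover {a, b, c, d, e, f, g, h, i, j, k, l} — every element.
No 4 of the 6 sets cover everything (all 15 size-4 selections fall short), so 5 is minimum.

5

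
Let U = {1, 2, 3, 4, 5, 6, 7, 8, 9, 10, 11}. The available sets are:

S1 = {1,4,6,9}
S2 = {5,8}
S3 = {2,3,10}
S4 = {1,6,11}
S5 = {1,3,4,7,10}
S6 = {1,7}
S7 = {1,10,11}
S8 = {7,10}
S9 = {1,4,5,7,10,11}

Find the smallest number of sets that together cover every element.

4

S1, S2, S3, S9 together cover {1, 2, 3, 4, 5, 6, 7, 8, 9, 10, 11} — every element.
No 3 of the 9 sets cover everything (all 84 triples fall short), so 4 is minimum.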